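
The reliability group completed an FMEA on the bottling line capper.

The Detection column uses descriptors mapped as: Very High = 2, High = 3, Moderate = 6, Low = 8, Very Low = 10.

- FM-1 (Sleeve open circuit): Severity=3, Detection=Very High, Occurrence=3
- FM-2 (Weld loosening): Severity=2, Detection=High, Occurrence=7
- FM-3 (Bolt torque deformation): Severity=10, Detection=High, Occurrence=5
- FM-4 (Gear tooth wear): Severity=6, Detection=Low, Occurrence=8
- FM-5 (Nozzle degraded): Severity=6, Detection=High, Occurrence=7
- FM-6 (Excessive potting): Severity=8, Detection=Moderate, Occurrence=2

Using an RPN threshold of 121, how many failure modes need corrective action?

RPN = Severity × Occurrence × Detection:
  FM-1: 3 × 3 × 2 = 18
  FM-2: 2 × 7 × 3 = 42
  FM-3: 10 × 5 × 3 = 150
  FM-4: 6 × 8 × 8 = 384
  FM-5: 6 × 7 × 3 = 126
  FM-6: 8 × 2 × 6 = 96
Modes with RPN ≥ 121: FM-3 (150), FM-4 (384), FM-5 (126) → 3.

3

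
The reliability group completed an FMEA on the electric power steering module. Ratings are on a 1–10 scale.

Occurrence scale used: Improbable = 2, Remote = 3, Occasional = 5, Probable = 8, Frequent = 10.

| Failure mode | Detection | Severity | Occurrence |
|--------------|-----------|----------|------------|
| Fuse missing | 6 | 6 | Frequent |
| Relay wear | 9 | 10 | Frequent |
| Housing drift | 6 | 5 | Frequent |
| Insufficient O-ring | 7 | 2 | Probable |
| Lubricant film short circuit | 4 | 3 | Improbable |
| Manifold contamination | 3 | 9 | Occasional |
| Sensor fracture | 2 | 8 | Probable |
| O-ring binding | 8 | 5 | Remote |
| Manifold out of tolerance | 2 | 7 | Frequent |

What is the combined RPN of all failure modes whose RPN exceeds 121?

RPN = Severity × Occurrence × Detection:
  Fuse missing: 6 × 10 × 6 = 360
  Relay wear: 10 × 10 × 9 = 900
  Housing drift: 5 × 10 × 6 = 300
  Insufficient O-ring: 2 × 8 × 7 = 112
  Lubricant film short circuit: 3 × 2 × 4 = 24
  Manifold contamination: 9 × 5 × 3 = 135
  Sensor fracture: 8 × 8 × 2 = 128
  O-ring binding: 5 × 3 × 8 = 120
  Manifold out of tolerance: 7 × 10 × 2 = 140
RPN > 121: Fuse missing (360), Relay wear (900), Housing drift (300), Manifold contamination (135), Sensor fracture (128), Manifold out of tolerance (140).
Sum: 360 + 900 + 300 + 135 + 128 + 140 = 1963.

1963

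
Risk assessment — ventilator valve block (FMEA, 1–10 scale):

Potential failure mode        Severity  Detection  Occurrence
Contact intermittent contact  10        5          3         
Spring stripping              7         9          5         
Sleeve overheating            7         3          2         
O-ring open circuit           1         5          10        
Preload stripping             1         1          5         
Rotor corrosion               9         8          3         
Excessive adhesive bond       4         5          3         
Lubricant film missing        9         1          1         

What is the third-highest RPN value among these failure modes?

150

RPN = Severity × Occurrence × Detection:
  Contact intermittent contact: 10 × 3 × 5 = 150
  Spring stripping: 7 × 5 × 9 = 315
  Sleeve overheating: 7 × 2 × 3 = 42
  O-ring open circuit: 1 × 10 × 5 = 50
  Preload stripping: 1 × 5 × 1 = 5
  Rotor corrosion: 9 × 3 × 8 = 216
  Excessive adhesive bond: 4 × 3 × 5 = 60
  Lubricant film missing: 9 × 1 × 1 = 9
Sorted descending: 315, 216, 150, 60, 50, 42, 9, 5.
The third-highest RPN is 150 (Contact intermittent contact).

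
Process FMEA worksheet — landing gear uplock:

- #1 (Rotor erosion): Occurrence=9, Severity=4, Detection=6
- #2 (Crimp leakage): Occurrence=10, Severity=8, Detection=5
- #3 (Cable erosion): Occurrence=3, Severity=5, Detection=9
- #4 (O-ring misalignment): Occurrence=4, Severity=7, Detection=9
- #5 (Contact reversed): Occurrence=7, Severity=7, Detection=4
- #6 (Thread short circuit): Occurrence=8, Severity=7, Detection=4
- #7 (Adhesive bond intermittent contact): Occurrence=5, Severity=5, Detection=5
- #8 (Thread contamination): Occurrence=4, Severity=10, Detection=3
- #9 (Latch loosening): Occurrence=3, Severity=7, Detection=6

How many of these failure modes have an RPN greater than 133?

RPN = Severity × Occurrence × Detection:
  #1: 4 × 9 × 6 = 216
  #2: 8 × 10 × 5 = 400
  #3: 5 × 3 × 9 = 135
  #4: 7 × 4 × 9 = 252
  #5: 7 × 7 × 4 = 196
  #6: 7 × 8 × 4 = 224
  #7: 5 × 5 × 5 = 125
  #8: 10 × 4 × 3 = 120
  #9: 7 × 3 × 6 = 126
Modes with RPN > 133: #1 (216), #2 (400), #3 (135), #4 (252), #5 (196), #6 (224) → 6.

6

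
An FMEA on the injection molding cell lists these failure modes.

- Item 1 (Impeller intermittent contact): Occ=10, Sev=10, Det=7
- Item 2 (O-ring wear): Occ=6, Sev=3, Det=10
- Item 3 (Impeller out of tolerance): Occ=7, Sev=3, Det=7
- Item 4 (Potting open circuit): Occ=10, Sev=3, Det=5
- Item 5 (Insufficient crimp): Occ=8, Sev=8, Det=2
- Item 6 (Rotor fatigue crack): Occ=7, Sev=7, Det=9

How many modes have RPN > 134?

5

RPN = Severity × Occurrence × Detection:
  Item 1: 10 × 10 × 7 = 700
  Item 2: 3 × 6 × 10 = 180
  Item 3: 3 × 7 × 7 = 147
  Item 4: 3 × 10 × 5 = 150
  Item 5: 8 × 8 × 2 = 128
  Item 6: 7 × 7 × 9 = 441
Modes with RPN > 134: Item 1 (700), Item 2 (180), Item 3 (147), Item 4 (150), Item 6 (441) → 5.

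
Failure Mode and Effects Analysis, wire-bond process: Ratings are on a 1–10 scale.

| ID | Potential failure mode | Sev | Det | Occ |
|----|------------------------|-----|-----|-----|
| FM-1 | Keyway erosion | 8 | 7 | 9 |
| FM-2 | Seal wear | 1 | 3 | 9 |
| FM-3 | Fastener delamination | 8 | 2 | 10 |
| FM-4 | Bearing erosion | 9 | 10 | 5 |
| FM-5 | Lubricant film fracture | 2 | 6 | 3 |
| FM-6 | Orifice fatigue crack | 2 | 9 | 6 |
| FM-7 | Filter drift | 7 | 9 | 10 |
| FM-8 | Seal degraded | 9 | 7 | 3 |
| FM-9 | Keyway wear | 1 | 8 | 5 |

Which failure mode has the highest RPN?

RPN = Severity × Occurrence × Detection:
  FM-1: 8 × 9 × 7 = 504
  FM-2: 1 × 9 × 3 = 27
  FM-3: 8 × 10 × 2 = 160
  FM-4: 9 × 5 × 10 = 450
  FM-5: 2 × 3 × 6 = 36
  FM-6: 2 × 6 × 9 = 108
  FM-7: 7 × 10 × 9 = 630
  FM-8: 9 × 3 × 7 = 189
  FM-9: 1 × 5 × 8 = 40
Highest RPN is 630 → FM-7.

FM-7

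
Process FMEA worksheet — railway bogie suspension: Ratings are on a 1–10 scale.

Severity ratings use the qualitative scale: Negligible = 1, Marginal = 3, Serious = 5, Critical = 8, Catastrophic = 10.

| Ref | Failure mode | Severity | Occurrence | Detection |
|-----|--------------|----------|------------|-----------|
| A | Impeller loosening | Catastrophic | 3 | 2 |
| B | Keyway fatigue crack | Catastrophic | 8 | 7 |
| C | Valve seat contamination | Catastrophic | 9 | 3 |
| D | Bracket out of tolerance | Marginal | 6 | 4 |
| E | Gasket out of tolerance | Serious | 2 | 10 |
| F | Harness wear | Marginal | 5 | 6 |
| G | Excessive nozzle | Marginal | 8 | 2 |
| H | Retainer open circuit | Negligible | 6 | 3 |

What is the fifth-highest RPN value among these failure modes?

RPN = Severity × Occurrence × Detection:
  A: 10 × 3 × 2 = 60
  B: 10 × 8 × 7 = 560
  C: 10 × 9 × 3 = 270
  D: 3 × 6 × 4 = 72
  E: 5 × 2 × 10 = 100
  F: 3 × 5 × 6 = 90
  G: 3 × 8 × 2 = 48
  H: 1 × 6 × 3 = 18
Sorted descending: 560, 270, 100, 90, 72, 60, 48, 18.
The fifth-highest RPN is 72 (D).

72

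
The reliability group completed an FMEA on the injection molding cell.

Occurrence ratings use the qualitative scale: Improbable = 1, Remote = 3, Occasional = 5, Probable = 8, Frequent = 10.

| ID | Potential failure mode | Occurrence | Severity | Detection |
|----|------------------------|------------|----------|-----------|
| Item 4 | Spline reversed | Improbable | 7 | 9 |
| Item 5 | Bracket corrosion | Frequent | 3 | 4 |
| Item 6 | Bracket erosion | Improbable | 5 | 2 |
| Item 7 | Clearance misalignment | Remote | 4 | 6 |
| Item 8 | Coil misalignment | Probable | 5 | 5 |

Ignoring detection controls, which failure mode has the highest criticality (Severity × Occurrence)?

Criticality = Severity × Occurrence:
  Item 4: 7 × 1 = 7
  Item 5: 3 × 10 = 30
  Item 6: 5 × 1 = 5
  Item 7: 4 × 3 = 12
  Item 8: 5 × 8 = 40
Highest criticality is 40 → Item 8.

Item 8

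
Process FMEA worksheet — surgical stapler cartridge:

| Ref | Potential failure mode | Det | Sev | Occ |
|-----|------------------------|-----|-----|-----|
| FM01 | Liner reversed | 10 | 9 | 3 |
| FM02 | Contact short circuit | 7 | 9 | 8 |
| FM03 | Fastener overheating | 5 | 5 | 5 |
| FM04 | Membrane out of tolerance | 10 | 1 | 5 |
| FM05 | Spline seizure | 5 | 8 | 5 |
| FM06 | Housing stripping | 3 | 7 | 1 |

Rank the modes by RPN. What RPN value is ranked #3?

200

RPN = Severity × Occurrence × Detection:
  FM01: 9 × 3 × 10 = 270
  FM02: 9 × 8 × 7 = 504
  FM03: 5 × 5 × 5 = 125
  FM04: 1 × 5 × 10 = 50
  FM05: 8 × 5 × 5 = 200
  FM06: 7 × 1 × 3 = 21
Sorted descending: 504, 270, 200, 125, 50, 21.
The third-highest RPN is 200 (FM05).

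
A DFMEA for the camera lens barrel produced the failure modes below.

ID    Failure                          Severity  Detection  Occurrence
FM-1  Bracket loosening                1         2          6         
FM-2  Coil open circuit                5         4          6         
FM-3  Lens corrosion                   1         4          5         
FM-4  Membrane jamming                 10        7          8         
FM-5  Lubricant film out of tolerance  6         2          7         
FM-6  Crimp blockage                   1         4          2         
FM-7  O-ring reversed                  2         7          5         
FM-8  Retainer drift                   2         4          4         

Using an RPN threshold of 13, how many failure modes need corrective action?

6

RPN = Severity × Occurrence × Detection:
  FM-1: 1 × 6 × 2 = 12
  FM-2: 5 × 6 × 4 = 120
  FM-3: 1 × 5 × 4 = 20
  FM-4: 10 × 8 × 7 = 560
  FM-5: 6 × 7 × 2 = 84
  FM-6: 1 × 2 × 4 = 8
  FM-7: 2 × 5 × 7 = 70
  FM-8: 2 × 4 × 4 = 32
Modes with RPN ≥ 13: FM-2 (120), FM-3 (20), FM-4 (560), FM-5 (84), FM-7 (70), FM-8 (32) → 6.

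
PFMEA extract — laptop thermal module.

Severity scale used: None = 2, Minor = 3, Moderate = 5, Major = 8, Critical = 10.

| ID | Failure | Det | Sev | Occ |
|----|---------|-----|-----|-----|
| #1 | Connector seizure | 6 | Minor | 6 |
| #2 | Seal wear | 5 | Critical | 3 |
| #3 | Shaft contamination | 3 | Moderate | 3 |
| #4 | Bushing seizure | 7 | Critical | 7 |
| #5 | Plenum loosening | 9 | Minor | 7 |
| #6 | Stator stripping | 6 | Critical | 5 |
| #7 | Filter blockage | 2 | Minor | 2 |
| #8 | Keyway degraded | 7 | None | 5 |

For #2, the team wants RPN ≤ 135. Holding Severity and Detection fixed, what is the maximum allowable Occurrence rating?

2

#2: S=10, O=3, D=5 → current RPN = 150.
Fixed product = 50. Need 50 × O ≤ 135, so O ≤ 135/50 = 2.70.
Maximum integer Occurrence rating = 2 (gives RPN 100; O=3 would give 150 > 135).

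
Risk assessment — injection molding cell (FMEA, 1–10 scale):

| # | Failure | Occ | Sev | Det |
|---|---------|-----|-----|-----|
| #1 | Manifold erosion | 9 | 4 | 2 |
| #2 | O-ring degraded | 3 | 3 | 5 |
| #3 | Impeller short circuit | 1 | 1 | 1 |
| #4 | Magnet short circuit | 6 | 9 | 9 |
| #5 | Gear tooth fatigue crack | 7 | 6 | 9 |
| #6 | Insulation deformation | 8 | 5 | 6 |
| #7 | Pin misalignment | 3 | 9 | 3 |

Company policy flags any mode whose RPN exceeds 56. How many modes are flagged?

5

RPN = Severity × Occurrence × Detection:
  #1: 4 × 9 × 2 = 72
  #2: 3 × 3 × 5 = 45
  #3: 1 × 1 × 1 = 1
  #4: 9 × 6 × 9 = 486
  #5: 6 × 7 × 9 = 378
  #6: 5 × 8 × 6 = 240
  #7: 9 × 3 × 3 = 81
Modes with RPN > 56: #1 (72), #4 (486), #5 (378), #6 (240), #7 (81) → 5.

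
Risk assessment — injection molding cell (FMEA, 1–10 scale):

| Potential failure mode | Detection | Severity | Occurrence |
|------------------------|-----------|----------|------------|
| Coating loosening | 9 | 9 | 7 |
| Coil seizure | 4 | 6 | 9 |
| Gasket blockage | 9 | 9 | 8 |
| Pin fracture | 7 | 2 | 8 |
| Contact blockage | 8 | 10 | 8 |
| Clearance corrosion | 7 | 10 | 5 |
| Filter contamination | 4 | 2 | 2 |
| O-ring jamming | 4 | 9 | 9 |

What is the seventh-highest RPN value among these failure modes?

112

RPN = Severity × Occurrence × Detection:
  Coating loosening: 9 × 7 × 9 = 567
  Coil seizure: 6 × 9 × 4 = 216
  Gasket blockage: 9 × 8 × 9 = 648
  Pin fracture: 2 × 8 × 7 = 112
  Contact blockage: 10 × 8 × 8 = 640
  Clearance corrosion: 10 × 5 × 7 = 350
  Filter contamination: 2 × 2 × 4 = 16
  O-ring jamming: 9 × 9 × 4 = 324
Sorted descending: 648, 640, 567, 350, 324, 216, 112, 16.
The seventh-highest RPN is 112 (Pin fracture).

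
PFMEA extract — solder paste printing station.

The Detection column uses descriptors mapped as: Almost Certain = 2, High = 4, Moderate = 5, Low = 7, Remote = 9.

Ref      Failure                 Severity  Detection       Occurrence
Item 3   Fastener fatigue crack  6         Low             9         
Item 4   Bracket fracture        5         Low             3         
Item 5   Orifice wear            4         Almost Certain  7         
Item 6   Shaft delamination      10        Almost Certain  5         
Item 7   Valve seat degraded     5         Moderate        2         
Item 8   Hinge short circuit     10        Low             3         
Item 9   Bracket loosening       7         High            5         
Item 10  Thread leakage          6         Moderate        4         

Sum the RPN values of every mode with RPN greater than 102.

RPN = Severity × Occurrence × Detection:
  Item 3: 6 × 9 × 7 = 378
  Item 4: 5 × 3 × 7 = 105
  Item 5: 4 × 7 × 2 = 56
  Item 6: 10 × 5 × 2 = 100
  Item 7: 5 × 2 × 5 = 50
  Item 8: 10 × 3 × 7 = 210
  Item 9: 7 × 5 × 4 = 140
  Item 10: 6 × 4 × 5 = 120
RPN > 102: Item 3 (378), Item 4 (105), Item 8 (210), Item 9 (140), Item 10 (120).
Sum: 378 + 105 + 210 + 140 + 120 = 953.

953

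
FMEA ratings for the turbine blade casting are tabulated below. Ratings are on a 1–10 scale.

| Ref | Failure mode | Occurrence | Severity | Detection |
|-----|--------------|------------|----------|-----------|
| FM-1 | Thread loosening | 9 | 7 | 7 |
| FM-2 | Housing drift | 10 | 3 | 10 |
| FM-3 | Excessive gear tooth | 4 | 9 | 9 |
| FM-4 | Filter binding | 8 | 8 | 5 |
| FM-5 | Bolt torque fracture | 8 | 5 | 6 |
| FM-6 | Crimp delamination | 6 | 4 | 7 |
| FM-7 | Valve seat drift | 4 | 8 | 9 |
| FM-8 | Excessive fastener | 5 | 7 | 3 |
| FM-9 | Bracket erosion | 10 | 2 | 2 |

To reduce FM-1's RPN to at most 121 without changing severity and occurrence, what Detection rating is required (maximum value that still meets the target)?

1

FM-1: S=7, O=9, D=7 → current RPN = 441.
Fixed product = 63. Need 63 × D ≤ 121, so D ≤ 121/63 = 1.92.
Maximum integer Detection rating = 1 (gives RPN 63; D=2 would give 126 > 121).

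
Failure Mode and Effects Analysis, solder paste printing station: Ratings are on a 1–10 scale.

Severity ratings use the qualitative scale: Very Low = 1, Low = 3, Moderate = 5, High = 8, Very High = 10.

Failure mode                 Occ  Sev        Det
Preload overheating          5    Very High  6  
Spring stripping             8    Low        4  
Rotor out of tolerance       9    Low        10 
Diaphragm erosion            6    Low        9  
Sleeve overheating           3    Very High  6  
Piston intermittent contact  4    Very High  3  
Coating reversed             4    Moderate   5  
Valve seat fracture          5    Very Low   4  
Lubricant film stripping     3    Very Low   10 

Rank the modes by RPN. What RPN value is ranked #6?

RPN = Severity × Occurrence × Detection:
  Preload overheating: 10 × 5 × 6 = 300
  Spring stripping: 3 × 8 × 4 = 96
  Rotor out of tolerance: 3 × 9 × 10 = 270
  Diaphragm erosion: 3 × 6 × 9 = 162
  Sleeve overheating: 10 × 3 × 6 = 180
  Piston intermittent contact: 10 × 4 × 3 = 120
  Coating reversed: 5 × 4 × 5 = 100
  Valve seat fracture: 1 × 5 × 4 = 20
  Lubricant film stripping: 1 × 3 × 10 = 30
Sorted descending: 300, 270, 180, 162, 120, 100, 96, 30, 20.
The sixth-highest RPN is 100 (Coating reversed).

100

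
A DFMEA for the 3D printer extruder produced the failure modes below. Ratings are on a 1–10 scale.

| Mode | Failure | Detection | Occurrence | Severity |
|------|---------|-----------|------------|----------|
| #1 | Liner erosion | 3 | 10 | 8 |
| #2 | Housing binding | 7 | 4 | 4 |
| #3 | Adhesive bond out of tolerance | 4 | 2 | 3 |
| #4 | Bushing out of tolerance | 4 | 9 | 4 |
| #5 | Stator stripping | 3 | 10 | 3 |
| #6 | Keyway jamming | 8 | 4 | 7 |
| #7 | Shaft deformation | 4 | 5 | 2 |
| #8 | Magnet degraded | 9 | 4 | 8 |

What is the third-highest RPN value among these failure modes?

RPN = Severity × Occurrence × Detection:
  #1: 8 × 10 × 3 = 240
  #2: 4 × 4 × 7 = 112
  #3: 3 × 2 × 4 = 24
  #4: 4 × 9 × 4 = 144
  #5: 3 × 10 × 3 = 90
  #6: 7 × 4 × 8 = 224
  #7: 2 × 5 × 4 = 40
  #8: 8 × 4 × 9 = 288
Sorted descending: 288, 240, 224, 144, 112, 90, 40, 24.
The third-highest RPN is 224 (#6).

224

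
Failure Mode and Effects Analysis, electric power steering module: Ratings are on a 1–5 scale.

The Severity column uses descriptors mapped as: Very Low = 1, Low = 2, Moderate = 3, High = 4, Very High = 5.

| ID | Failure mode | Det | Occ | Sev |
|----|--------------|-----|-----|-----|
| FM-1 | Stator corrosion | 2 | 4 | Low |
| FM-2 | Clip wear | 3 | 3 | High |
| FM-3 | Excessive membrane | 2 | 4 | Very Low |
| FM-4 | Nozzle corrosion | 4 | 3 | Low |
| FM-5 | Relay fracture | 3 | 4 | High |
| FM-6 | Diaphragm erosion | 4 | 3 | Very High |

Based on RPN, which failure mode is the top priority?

FM-6

RPN = Severity × Occurrence × Detection:
  FM-1: 2 × 4 × 2 = 16
  FM-2: 4 × 3 × 3 = 36
  FM-3: 1 × 4 × 2 = 8
  FM-4: 2 × 3 × 4 = 24
  FM-5: 4 × 4 × 3 = 48
  FM-6: 5 × 3 × 4 = 60
Highest RPN is 60 → FM-6.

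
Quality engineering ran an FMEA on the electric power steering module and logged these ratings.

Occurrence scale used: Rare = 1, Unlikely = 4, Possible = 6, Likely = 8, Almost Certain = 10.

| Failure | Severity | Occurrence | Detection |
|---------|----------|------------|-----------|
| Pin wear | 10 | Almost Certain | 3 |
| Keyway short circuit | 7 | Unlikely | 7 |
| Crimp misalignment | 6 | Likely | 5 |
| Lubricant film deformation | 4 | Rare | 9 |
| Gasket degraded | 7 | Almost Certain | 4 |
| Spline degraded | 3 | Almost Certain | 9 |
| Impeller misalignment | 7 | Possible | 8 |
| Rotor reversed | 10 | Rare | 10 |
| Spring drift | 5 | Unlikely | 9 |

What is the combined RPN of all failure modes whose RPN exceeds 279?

916

RPN = Severity × Occurrence × Detection:
  Pin wear: 10 × 10 × 3 = 300
  Keyway short circuit: 7 × 4 × 7 = 196
  Crimp misalignment: 6 × 8 × 5 = 240
  Lubricant film deformation: 4 × 1 × 9 = 36
  Gasket degraded: 7 × 10 × 4 = 280
  Spline degraded: 3 × 10 × 9 = 270
  Impeller misalignment: 7 × 6 × 8 = 336
  Rotor reversed: 10 × 1 × 10 = 100
  Spring drift: 5 × 4 × 9 = 180
RPN > 279: Pin wear (300), Gasket degraded (280), Impeller misalignment (336).
Sum: 300 + 280 + 336 = 916.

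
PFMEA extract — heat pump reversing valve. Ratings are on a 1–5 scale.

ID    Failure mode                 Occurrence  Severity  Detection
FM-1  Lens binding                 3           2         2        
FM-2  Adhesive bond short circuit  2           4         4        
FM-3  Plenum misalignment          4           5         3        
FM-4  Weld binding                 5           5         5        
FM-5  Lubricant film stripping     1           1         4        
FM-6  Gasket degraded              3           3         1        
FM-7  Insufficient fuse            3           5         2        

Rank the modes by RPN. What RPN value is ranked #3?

32

RPN = Severity × Occurrence × Detection:
  FM-1: 2 × 3 × 2 = 12
  FM-2: 4 × 2 × 4 = 32
  FM-3: 5 × 4 × 3 = 60
  FM-4: 5 × 5 × 5 = 125
  FM-5: 1 × 1 × 4 = 4
  FM-6: 3 × 3 × 1 = 9
  FM-7: 5 × 3 × 2 = 30
Sorted descending: 125, 60, 32, 30, 12, 9, 4.
The third-highest RPN is 32 (FM-2).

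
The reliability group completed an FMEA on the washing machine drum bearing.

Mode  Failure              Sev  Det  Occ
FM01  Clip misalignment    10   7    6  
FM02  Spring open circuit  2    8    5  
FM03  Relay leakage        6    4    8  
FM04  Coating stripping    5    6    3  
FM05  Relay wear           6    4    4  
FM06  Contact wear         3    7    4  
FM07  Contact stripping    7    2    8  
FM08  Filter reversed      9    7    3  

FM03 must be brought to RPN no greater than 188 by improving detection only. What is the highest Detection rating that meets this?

FM03: S=6, O=8, D=4 → current RPN = 192.
Fixed product = 48. Need 48 × D ≤ 188, so D ≤ 188/48 = 3.92.
Maximum integer Detection rating = 3 (gives RPN 144; D=4 would give 192 > 188).

3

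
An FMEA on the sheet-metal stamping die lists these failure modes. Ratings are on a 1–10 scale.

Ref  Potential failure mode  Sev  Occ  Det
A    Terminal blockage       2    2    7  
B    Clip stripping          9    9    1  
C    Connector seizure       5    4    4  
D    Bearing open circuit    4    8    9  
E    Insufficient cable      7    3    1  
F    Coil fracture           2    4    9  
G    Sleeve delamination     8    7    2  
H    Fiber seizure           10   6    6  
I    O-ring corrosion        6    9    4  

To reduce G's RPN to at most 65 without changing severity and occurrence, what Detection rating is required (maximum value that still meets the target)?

G: S=8, O=7, D=2 → current RPN = 112.
Fixed product = 56. Need 56 × D ≤ 65, so D ≤ 65/56 = 1.16.
Maximum integer Detection rating = 1 (gives RPN 56; D=2 would give 112 > 65).

1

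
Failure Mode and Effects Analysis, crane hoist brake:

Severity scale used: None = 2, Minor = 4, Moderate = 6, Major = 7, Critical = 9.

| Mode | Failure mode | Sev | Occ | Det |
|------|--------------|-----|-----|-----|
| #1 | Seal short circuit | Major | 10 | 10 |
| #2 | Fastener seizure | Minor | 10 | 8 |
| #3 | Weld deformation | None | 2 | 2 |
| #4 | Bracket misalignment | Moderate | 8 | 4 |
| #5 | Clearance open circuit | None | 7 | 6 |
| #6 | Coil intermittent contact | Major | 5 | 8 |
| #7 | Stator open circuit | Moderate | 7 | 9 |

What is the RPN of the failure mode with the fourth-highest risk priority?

280

RPN = Severity × Occurrence × Detection:
  #1: 7 × 10 × 10 = 700
  #2: 4 × 10 × 8 = 320
  #3: 2 × 2 × 2 = 8
  #4: 6 × 8 × 4 = 192
  #5: 2 × 7 × 6 = 84
  #6: 7 × 5 × 8 = 280
  #7: 6 × 7 × 9 = 378
Sorted descending: 700, 378, 320, 280, 192, 84, 8.
The fourth-highest RPN is 280 (#6).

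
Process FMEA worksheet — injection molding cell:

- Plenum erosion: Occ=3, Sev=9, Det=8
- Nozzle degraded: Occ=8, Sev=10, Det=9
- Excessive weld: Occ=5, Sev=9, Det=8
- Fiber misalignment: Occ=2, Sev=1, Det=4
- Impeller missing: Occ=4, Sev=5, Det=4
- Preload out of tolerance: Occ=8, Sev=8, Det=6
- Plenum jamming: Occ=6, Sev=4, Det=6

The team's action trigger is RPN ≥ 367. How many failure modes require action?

2

RPN = Severity × Occurrence × Detection:
  Plenum erosion: 9 × 3 × 8 = 216
  Nozzle degraded: 10 × 8 × 9 = 720
  Excessive weld: 9 × 5 × 8 = 360
  Fiber misalignment: 1 × 2 × 4 = 8
  Impeller missing: 5 × 4 × 4 = 80
  Preload out of tolerance: 8 × 8 × 6 = 384
  Plenum jamming: 4 × 6 × 6 = 144
Modes with RPN ≥ 367: Nozzle degraded (720), Preload out of tolerance (384) → 2.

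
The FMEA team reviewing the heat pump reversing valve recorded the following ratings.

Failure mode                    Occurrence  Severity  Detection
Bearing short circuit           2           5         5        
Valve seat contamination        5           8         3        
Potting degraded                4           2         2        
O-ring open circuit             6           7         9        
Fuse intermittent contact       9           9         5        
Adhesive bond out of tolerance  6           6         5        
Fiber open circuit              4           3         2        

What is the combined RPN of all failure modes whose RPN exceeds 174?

RPN = Severity × Occurrence × Detection:
  Bearing short circuit: 5 × 2 × 5 = 50
  Valve seat contamination: 8 × 5 × 3 = 120
  Potting degraded: 2 × 4 × 2 = 16
  O-ring open circuit: 7 × 6 × 9 = 378
  Fuse intermittent contact: 9 × 9 × 5 = 405
  Adhesive bond out of tolerance: 6 × 6 × 5 = 180
  Fiber open circuit: 3 × 4 × 2 = 24
RPN > 174: O-ring open circuit (378), Fuse intermittent contact (405), Adhesive bond out of tolerance (180).
Sum: 378 + 405 + 180 = 963.

963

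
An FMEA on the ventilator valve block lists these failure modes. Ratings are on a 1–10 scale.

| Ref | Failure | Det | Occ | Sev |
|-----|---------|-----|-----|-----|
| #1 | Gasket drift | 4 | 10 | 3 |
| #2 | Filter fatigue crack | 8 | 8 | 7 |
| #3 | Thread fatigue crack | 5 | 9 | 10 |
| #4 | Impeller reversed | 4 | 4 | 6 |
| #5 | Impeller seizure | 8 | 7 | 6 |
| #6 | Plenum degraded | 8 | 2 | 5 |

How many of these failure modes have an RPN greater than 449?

RPN = Severity × Occurrence × Detection:
  #1: 3 × 10 × 4 = 120
  #2: 7 × 8 × 8 = 448
  #3: 10 × 9 × 5 = 450
  #4: 6 × 4 × 4 = 96
  #5: 6 × 7 × 8 = 336
  #6: 5 × 2 × 8 = 80
Modes with RPN > 449: #3 (450) → 1.

1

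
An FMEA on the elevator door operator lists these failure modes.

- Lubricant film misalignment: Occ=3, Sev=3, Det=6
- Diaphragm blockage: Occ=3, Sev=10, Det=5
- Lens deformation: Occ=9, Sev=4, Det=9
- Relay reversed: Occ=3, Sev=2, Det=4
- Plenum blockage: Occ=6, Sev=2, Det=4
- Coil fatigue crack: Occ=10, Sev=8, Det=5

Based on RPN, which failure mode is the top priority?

Coil fatigue crack

RPN = Severity × Occurrence × Detection:
  Lubricant film misalignment: 3 × 3 × 6 = 54
  Diaphragm blockage: 10 × 3 × 5 = 150
  Lens deformation: 4 × 9 × 9 = 324
  Relay reversed: 2 × 3 × 4 = 24
  Plenum blockage: 2 × 6 × 4 = 48
  Coil fatigue crack: 8 × 10 × 5 = 400
Highest RPN is 400 → Coil fatigue crack.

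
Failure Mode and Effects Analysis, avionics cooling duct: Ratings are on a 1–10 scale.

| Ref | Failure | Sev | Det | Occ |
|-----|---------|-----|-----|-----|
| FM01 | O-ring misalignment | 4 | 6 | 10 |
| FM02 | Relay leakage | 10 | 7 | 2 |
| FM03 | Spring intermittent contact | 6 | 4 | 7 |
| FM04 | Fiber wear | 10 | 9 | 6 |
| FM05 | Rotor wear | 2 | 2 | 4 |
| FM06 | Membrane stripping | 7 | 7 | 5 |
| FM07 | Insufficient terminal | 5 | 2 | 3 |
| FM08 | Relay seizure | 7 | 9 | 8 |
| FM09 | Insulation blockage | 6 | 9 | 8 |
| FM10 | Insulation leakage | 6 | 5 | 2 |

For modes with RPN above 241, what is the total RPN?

RPN = Severity × Occurrence × Detection:
  FM01: 4 × 10 × 6 = 240
  FM02: 10 × 2 × 7 = 140
  FM03: 6 × 7 × 4 = 168
  FM04: 10 × 6 × 9 = 540
  FM05: 2 × 4 × 2 = 16
  FM06: 7 × 5 × 7 = 245
  FM07: 5 × 3 × 2 = 30
  FM08: 7 × 8 × 9 = 504
  FM09: 6 × 8 × 9 = 432
  FM10: 6 × 2 × 5 = 60
RPN > 241: FM04 (540), FM06 (245), FM08 (504), FM09 (432).
Sum: 540 + 245 + 504 + 432 = 1721.

1721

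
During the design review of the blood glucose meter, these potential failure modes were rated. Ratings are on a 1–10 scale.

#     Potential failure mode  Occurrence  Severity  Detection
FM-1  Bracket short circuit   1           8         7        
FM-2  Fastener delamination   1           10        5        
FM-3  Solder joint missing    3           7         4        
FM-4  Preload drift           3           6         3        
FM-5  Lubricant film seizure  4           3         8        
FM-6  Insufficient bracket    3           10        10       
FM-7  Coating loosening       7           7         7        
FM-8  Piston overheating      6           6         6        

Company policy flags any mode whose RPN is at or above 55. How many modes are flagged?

6

RPN = Severity × Occurrence × Detection:
  FM-1: 8 × 1 × 7 = 56
  FM-2: 10 × 1 × 5 = 50
  FM-3: 7 × 3 × 4 = 84
  FM-4: 6 × 3 × 3 = 54
  FM-5: 3 × 4 × 8 = 96
  FM-6: 10 × 3 × 10 = 300
  FM-7: 7 × 7 × 7 = 343
  FM-8: 6 × 6 × 6 = 216
Modes with RPN ≥ 55: FM-1 (56), FM-3 (84), FM-5 (96), FM-6 (300), FM-7 (343), FM-8 (216) → 6.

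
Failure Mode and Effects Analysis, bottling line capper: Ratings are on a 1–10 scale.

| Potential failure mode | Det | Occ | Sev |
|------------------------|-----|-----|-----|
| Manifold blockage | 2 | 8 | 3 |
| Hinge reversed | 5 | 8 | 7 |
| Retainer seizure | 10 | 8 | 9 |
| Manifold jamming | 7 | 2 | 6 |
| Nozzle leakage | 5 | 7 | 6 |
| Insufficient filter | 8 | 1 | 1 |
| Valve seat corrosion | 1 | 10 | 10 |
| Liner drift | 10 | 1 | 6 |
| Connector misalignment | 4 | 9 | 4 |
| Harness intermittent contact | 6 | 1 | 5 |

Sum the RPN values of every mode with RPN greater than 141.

RPN = Severity × Occurrence × Detection:
  Manifold blockage: 3 × 8 × 2 = 48
  Hinge reversed: 7 × 8 × 5 = 280
  Retainer seizure: 9 × 8 × 10 = 720
  Manifold jamming: 6 × 2 × 7 = 84
  Nozzle leakage: 6 × 7 × 5 = 210
  Insufficient filter: 1 × 1 × 8 = 8
  Valve seat corrosion: 10 × 10 × 1 = 100
  Liner drift: 6 × 1 × 10 = 60
  Connector misalignment: 4 × 9 × 4 = 144
  Harness intermittent contact: 5 × 1 × 6 = 30
RPN > 141: Hinge reversed (280), Retainer seizure (720), Nozzle leakage (210), Connector misalignment (144).
Sum: 280 + 720 + 210 + 144 = 1354.

1354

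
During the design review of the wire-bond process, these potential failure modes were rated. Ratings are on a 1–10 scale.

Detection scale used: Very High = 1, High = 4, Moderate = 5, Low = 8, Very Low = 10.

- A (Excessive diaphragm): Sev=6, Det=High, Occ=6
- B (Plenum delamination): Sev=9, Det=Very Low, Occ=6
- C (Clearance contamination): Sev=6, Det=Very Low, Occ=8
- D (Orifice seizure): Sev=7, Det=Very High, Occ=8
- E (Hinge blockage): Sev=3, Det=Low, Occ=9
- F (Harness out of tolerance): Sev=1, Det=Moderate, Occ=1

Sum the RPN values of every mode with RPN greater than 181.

1236

RPN = Severity × Occurrence × Detection:
  A: 6 × 6 × 4 = 144
  B: 9 × 6 × 10 = 540
  C: 6 × 8 × 10 = 480
  D: 7 × 8 × 1 = 56
  E: 3 × 9 × 8 = 216
  F: 1 × 1 × 5 = 5
RPN > 181: B (540), C (480), E (216).
Sum: 540 + 480 + 216 = 1236.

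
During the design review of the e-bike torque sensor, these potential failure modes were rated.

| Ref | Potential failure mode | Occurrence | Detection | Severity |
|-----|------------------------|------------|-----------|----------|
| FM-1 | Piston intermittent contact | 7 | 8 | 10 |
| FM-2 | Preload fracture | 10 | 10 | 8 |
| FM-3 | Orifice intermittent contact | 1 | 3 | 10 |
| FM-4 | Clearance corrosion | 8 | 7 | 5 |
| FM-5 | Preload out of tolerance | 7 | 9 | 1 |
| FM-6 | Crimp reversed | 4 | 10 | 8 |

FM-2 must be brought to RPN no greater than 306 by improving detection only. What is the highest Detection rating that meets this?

3

FM-2: S=8, O=10, D=10 → current RPN = 800.
Fixed product = 80. Need 80 × D ≤ 306, so D ≤ 306/80 = 3.83.
Maximum integer Detection rating = 3 (gives RPN 240; D=4 would give 320 > 306).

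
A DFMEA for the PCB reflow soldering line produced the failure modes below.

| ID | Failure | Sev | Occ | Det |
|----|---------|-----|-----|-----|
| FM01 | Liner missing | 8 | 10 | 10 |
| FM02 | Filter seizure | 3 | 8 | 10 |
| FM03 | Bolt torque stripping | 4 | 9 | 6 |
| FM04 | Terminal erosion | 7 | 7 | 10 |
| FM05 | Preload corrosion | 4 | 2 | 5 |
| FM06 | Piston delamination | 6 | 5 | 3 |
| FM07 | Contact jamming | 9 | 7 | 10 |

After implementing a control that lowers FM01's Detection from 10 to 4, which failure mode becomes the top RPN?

RPN = Severity × Occurrence × Detection:
  FM01: 8 × 10 × 10 = 800
  FM02: 3 × 8 × 10 = 240
  FM03: 4 × 9 × 6 = 216
  FM04: 7 × 7 × 10 = 490
  FM05: 4 × 2 × 5 = 40
  FM06: 6 × 5 × 3 = 90
  FM07: 9 × 7 × 10 = 630
After action: FM01 → 8 × 10 × 4 = 320.
Revised RPNs: FM07=630, FM04=490, FM01=320, FM02=240, FM03=216, FM06=90, FM05=40.
Highest is now FM07 (630).

FM07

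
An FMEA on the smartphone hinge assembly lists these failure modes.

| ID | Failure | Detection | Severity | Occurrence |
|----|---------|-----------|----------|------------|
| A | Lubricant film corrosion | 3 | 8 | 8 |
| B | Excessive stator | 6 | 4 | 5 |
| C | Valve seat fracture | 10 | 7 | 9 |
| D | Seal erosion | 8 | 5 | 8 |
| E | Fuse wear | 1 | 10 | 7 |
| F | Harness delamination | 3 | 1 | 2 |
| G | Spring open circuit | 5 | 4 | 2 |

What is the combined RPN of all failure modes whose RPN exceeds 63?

1332

RPN = Severity × Occurrence × Detection:
  A: 8 × 8 × 3 = 192
  B: 4 × 5 × 6 = 120
  C: 7 × 9 × 10 = 630
  D: 5 × 8 × 8 = 320
  E: 10 × 7 × 1 = 70
  F: 1 × 2 × 3 = 6
  G: 4 × 2 × 5 = 40
RPN > 63: A (192), B (120), C (630), D (320), E (70).
Sum: 192 + 120 + 630 + 320 + 70 = 1332.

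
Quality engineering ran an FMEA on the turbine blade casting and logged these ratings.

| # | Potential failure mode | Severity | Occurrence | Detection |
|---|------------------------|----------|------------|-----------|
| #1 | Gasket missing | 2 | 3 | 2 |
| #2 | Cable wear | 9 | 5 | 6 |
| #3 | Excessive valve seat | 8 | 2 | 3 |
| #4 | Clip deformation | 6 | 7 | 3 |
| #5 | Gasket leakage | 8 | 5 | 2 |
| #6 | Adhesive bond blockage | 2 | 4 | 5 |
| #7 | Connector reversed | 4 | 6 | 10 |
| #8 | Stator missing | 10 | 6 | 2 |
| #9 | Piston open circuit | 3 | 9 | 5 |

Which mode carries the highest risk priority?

RPN = Severity × Occurrence × Detection:
  #1: 2 × 3 × 2 = 12
  #2: 9 × 5 × 6 = 270
  #3: 8 × 2 × 3 = 48
  #4: 6 × 7 × 3 = 126
  #5: 8 × 5 × 2 = 80
  #6: 2 × 4 × 5 = 40
  #7: 4 × 6 × 10 = 240
  #8: 10 × 6 × 2 = 120
  #9: 3 × 9 × 5 = 135
Highest RPN is 270 → #2.

#2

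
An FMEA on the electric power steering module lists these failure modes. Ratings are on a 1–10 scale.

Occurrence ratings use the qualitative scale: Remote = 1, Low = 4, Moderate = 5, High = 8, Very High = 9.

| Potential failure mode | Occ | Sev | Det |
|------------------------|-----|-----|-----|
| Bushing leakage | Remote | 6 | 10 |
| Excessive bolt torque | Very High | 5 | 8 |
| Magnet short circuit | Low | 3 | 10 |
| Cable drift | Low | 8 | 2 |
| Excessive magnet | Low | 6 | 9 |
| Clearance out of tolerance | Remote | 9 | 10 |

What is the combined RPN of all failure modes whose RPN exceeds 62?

RPN = Severity × Occurrence × Detection:
  Bushing leakage: 6 × 1 × 10 = 60
  Excessive bolt torque: 5 × 9 × 8 = 360
  Magnet short circuit: 3 × 4 × 10 = 120
  Cable drift: 8 × 4 × 2 = 64
  Excessive magnet: 6 × 4 × 9 = 216
  Clearance out of tolerance: 9 × 1 × 10 = 90
RPN > 62: Excessive bolt torque (360), Magnet short circuit (120), Cable drift (64), Excessive magnet (216), Clearance out of tolerance (90).
Sum: 360 + 120 + 64 + 216 + 90 = 850.

850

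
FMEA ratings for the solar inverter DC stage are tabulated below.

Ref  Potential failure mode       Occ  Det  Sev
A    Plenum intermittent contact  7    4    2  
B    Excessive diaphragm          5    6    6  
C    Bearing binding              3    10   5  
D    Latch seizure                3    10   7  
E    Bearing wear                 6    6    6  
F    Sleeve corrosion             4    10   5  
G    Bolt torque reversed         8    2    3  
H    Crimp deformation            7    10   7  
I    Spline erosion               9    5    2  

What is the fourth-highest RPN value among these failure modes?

200

RPN = Severity × Occurrence × Detection:
  A: 2 × 7 × 4 = 56
  B: 6 × 5 × 6 = 180
  C: 5 × 3 × 10 = 150
  D: 7 × 3 × 10 = 210
  E: 6 × 6 × 6 = 216
  F: 5 × 4 × 10 = 200
  G: 3 × 8 × 2 = 48
  H: 7 × 7 × 10 = 490
  I: 2 × 9 × 5 = 90
Sorted descending: 490, 216, 210, 200, 180, 150, 90, 56, 48.
The fourth-highest RPN is 200 (F).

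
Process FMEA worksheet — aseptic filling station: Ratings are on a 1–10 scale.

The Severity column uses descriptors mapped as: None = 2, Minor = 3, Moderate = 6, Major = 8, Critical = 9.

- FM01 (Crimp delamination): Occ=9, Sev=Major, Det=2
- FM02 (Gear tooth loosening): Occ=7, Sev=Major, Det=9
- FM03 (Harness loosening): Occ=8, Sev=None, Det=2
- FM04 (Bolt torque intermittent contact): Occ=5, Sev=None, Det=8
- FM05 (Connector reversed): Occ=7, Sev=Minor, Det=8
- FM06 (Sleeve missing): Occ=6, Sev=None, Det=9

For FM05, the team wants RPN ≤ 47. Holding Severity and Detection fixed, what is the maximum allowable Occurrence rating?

FM05: S=3, O=7, D=8 → current RPN = 168.
Fixed product = 24. Need 24 × O ≤ 47, so O ≤ 47/24 = 1.96.
Maximum integer Occurrence rating = 1 (gives RPN 24; O=2 would give 48 > 47).

1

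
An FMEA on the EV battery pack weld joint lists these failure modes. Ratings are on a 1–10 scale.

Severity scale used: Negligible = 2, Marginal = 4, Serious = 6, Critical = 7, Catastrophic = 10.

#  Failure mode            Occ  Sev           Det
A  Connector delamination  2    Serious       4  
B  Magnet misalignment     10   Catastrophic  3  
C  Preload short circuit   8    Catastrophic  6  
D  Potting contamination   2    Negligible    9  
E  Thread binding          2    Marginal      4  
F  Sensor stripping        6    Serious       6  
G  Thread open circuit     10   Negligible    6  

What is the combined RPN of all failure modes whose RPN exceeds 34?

RPN = Severity × Occurrence × Detection:
  A: 6 × 2 × 4 = 48
  B: 10 × 10 × 3 = 300
  C: 10 × 8 × 6 = 480
  D: 2 × 2 × 9 = 36
  E: 4 × 2 × 4 = 32
  F: 6 × 6 × 6 = 216
  G: 2 × 10 × 6 = 120
RPN > 34: A (48), B (300), C (480), D (36), F (216), G (120).
Sum: 48 + 300 + 480 + 36 + 216 + 120 = 1200.

1200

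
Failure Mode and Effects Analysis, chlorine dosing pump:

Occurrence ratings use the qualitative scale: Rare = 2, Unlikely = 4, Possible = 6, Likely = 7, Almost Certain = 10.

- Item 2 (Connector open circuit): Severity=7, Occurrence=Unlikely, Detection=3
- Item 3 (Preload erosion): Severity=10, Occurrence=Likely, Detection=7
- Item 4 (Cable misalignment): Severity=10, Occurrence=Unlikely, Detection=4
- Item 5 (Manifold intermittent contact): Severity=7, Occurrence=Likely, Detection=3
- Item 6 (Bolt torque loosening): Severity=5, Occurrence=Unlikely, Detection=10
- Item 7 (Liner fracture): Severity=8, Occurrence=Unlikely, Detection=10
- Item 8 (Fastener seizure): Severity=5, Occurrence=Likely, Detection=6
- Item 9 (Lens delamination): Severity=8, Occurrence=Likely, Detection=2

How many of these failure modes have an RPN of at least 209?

3

RPN = Severity × Occurrence × Detection:
  Item 2: 7 × 4 × 3 = 84
  Item 3: 10 × 7 × 7 = 490
  Item 4: 10 × 4 × 4 = 160
  Item 5: 7 × 7 × 3 = 147
  Item 6: 5 × 4 × 10 = 200
  Item 7: 8 × 4 × 10 = 320
  Item 8: 5 × 7 × 6 = 210
  Item 9: 8 × 7 × 2 = 112
Modes with RPN ≥ 209: Item 3 (490), Item 7 (320), Item 8 (210) → 3.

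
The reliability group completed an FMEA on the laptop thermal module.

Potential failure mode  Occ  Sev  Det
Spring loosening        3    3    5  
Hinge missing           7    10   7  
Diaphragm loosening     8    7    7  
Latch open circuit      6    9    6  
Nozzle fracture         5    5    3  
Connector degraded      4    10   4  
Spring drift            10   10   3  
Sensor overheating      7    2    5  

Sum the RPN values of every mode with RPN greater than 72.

RPN = Severity × Occurrence × Detection:
  Spring loosening: 3 × 3 × 5 = 45
  Hinge missing: 10 × 7 × 7 = 490
  Diaphragm loosening: 7 × 8 × 7 = 392
  Latch open circuit: 9 × 6 × 6 = 324
  Nozzle fracture: 5 × 5 × 3 = 75
  Connector degraded: 10 × 4 × 4 = 160
  Spring drift: 10 × 10 × 3 = 300
  Sensor overheating: 2 × 7 × 5 = 70
RPN > 72: Hinge missing (490), Diaphragm loosening (392), Latch open circuit (324), Nozzle fracture (75), Connector degraded (160), Spring drift (300).
Sum: 490 + 392 + 324 + 75 + 160 + 300 = 1741.

1741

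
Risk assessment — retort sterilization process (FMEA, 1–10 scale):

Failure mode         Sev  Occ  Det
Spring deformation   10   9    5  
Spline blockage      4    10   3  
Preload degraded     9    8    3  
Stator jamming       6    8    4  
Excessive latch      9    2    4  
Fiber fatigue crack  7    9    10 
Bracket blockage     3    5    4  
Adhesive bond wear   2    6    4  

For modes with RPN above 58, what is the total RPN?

1740

RPN = Severity × Occurrence × Detection:
  Spring deformation: 10 × 9 × 5 = 450
  Spline blockage: 4 × 10 × 3 = 120
  Preload degraded: 9 × 8 × 3 = 216
  Stator jamming: 6 × 8 × 4 = 192
  Excessive latch: 9 × 2 × 4 = 72
  Fiber fatigue crack: 7 × 9 × 10 = 630
  Bracket blockage: 3 × 5 × 4 = 60
  Adhesive bond wear: 2 × 6 × 4 = 48
RPN > 58: Spring deformation (450), Spline blockage (120), Preload degraded (216), Stator jamming (192), Excessive latch (72), Fiber fatigue crack (630), Bracket blockage (60).
Sum: 450 + 120 + 216 + 192 + 72 + 630 + 60 = 1740.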